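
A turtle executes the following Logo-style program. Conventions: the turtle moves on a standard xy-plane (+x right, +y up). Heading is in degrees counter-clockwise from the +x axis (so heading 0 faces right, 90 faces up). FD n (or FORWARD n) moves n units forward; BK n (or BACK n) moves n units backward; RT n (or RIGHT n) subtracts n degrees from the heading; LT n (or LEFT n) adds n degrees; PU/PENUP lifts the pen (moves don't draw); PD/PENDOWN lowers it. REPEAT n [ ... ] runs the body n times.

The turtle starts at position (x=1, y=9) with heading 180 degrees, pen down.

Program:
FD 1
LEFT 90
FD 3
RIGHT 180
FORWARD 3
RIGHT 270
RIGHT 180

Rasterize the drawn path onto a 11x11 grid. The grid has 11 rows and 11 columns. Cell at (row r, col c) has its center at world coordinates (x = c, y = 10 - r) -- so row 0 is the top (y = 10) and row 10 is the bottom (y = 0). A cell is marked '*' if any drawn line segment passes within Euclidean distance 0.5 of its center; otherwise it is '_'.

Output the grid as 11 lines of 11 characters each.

Answer: ___________
**_________
*__________
*__________
*__________
___________
___________
___________
___________
___________
___________

Derivation:
Segment 0: (1,9) -> (0,9)
Segment 1: (0,9) -> (-0,6)
Segment 2: (-0,6) -> (-0,9)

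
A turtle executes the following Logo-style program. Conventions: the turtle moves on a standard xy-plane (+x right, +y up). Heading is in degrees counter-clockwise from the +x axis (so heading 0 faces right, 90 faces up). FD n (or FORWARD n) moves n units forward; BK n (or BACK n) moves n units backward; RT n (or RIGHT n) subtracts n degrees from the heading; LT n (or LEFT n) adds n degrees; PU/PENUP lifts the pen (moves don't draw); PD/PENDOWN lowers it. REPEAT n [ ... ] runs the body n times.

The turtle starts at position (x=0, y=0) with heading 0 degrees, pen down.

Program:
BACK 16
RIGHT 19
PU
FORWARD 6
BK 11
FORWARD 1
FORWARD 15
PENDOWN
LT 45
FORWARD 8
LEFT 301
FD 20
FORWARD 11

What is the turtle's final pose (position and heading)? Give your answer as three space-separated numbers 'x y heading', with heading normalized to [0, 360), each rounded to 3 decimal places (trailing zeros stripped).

Executing turtle program step by step:
Start: pos=(0,0), heading=0, pen down
BK 16: (0,0) -> (-16,0) [heading=0, draw]
RT 19: heading 0 -> 341
PU: pen up
FD 6: (-16,0) -> (-10.327,-1.953) [heading=341, move]
BK 11: (-10.327,-1.953) -> (-20.728,1.628) [heading=341, move]
FD 1: (-20.728,1.628) -> (-19.782,1.302) [heading=341, move]
FD 15: (-19.782,1.302) -> (-5.599,-3.581) [heading=341, move]
PD: pen down
LT 45: heading 341 -> 26
FD 8: (-5.599,-3.581) -> (1.591,-0.074) [heading=26, draw]
LT 301: heading 26 -> 327
FD 20: (1.591,-0.074) -> (18.364,-10.967) [heading=327, draw]
FD 11: (18.364,-10.967) -> (27.59,-16.958) [heading=327, draw]
Final: pos=(27.59,-16.958), heading=327, 4 segment(s) drawn

Answer: 27.59 -16.958 327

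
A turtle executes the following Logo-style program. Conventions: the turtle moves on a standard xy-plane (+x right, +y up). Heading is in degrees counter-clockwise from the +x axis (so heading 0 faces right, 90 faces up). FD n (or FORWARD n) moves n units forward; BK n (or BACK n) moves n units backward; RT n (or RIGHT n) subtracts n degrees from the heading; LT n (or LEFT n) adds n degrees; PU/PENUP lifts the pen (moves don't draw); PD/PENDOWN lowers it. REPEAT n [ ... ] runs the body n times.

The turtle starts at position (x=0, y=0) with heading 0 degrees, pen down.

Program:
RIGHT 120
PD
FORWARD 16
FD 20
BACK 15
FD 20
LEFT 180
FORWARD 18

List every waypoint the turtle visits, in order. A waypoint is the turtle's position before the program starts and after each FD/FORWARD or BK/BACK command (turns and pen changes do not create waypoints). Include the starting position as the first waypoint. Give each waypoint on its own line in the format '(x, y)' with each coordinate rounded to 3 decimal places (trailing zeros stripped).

Answer: (0, 0)
(-8, -13.856)
(-18, -31.177)
(-10.5, -18.187)
(-20.5, -35.507)
(-11.5, -19.919)

Derivation:
Executing turtle program step by step:
Start: pos=(0,0), heading=0, pen down
RT 120: heading 0 -> 240
PD: pen down
FD 16: (0,0) -> (-8,-13.856) [heading=240, draw]
FD 20: (-8,-13.856) -> (-18,-31.177) [heading=240, draw]
BK 15: (-18,-31.177) -> (-10.5,-18.187) [heading=240, draw]
FD 20: (-10.5,-18.187) -> (-20.5,-35.507) [heading=240, draw]
LT 180: heading 240 -> 60
FD 18: (-20.5,-35.507) -> (-11.5,-19.919) [heading=60, draw]
Final: pos=(-11.5,-19.919), heading=60, 5 segment(s) drawn
Waypoints (6 total):
(0, 0)
(-8, -13.856)
(-18, -31.177)
(-10.5, -18.187)
(-20.5, -35.507)
(-11.5, -19.919)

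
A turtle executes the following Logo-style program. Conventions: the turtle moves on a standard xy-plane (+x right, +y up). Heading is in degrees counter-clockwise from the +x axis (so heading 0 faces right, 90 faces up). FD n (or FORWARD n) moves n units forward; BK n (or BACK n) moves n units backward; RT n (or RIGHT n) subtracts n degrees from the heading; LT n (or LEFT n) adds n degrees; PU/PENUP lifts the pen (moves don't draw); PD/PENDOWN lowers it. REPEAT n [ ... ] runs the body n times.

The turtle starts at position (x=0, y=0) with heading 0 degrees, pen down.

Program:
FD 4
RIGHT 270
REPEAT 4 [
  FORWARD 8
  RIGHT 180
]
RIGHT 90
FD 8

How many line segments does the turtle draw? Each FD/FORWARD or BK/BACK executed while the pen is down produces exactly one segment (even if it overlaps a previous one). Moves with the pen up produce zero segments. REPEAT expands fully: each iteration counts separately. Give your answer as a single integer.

Answer: 6

Derivation:
Executing turtle program step by step:
Start: pos=(0,0), heading=0, pen down
FD 4: (0,0) -> (4,0) [heading=0, draw]
RT 270: heading 0 -> 90
REPEAT 4 [
  -- iteration 1/4 --
  FD 8: (4,0) -> (4,8) [heading=90, draw]
  RT 180: heading 90 -> 270
  -- iteration 2/4 --
  FD 8: (4,8) -> (4,0) [heading=270, draw]
  RT 180: heading 270 -> 90
  -- iteration 3/4 --
  FD 8: (4,0) -> (4,8) [heading=90, draw]
  RT 180: heading 90 -> 270
  -- iteration 4/4 --
  FD 8: (4,8) -> (4,0) [heading=270, draw]
  RT 180: heading 270 -> 90
]
RT 90: heading 90 -> 0
FD 8: (4,0) -> (12,0) [heading=0, draw]
Final: pos=(12,0), heading=0, 6 segment(s) drawn
Segments drawn: 6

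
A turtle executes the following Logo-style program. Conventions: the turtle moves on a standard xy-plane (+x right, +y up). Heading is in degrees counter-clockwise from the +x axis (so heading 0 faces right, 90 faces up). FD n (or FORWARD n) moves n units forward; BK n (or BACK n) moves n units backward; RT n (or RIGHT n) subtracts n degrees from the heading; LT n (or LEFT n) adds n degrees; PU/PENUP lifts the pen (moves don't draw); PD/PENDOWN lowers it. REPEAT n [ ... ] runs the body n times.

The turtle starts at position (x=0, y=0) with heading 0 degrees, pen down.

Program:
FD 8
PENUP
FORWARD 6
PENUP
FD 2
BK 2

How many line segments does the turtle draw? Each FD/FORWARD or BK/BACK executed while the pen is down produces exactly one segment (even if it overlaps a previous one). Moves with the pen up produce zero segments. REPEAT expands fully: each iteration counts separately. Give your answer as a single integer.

Answer: 1

Derivation:
Executing turtle program step by step:
Start: pos=(0,0), heading=0, pen down
FD 8: (0,0) -> (8,0) [heading=0, draw]
PU: pen up
FD 6: (8,0) -> (14,0) [heading=0, move]
PU: pen up
FD 2: (14,0) -> (16,0) [heading=0, move]
BK 2: (16,0) -> (14,0) [heading=0, move]
Final: pos=(14,0), heading=0, 1 segment(s) drawn
Segments drawn: 1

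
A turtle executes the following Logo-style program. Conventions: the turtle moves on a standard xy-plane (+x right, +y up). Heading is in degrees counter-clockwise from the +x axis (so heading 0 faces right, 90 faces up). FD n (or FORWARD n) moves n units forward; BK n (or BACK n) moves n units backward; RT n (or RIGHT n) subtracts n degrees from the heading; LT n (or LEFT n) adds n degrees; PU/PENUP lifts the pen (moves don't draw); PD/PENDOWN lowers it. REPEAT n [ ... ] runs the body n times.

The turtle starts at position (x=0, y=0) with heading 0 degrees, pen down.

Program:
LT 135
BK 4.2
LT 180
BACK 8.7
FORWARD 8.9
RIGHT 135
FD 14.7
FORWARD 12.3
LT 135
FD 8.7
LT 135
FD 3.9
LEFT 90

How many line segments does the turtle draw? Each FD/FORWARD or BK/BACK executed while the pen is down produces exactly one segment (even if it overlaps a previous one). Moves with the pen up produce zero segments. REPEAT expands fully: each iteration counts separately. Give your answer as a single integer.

Executing turtle program step by step:
Start: pos=(0,0), heading=0, pen down
LT 135: heading 0 -> 135
BK 4.2: (0,0) -> (2.97,-2.97) [heading=135, draw]
LT 180: heading 135 -> 315
BK 8.7: (2.97,-2.97) -> (-3.182,3.182) [heading=315, draw]
FD 8.9: (-3.182,3.182) -> (3.111,-3.111) [heading=315, draw]
RT 135: heading 315 -> 180
FD 14.7: (3.111,-3.111) -> (-11.589,-3.111) [heading=180, draw]
FD 12.3: (-11.589,-3.111) -> (-23.889,-3.111) [heading=180, draw]
LT 135: heading 180 -> 315
FD 8.7: (-23.889,-3.111) -> (-17.737,-9.263) [heading=315, draw]
LT 135: heading 315 -> 90
FD 3.9: (-17.737,-9.263) -> (-17.737,-5.363) [heading=90, draw]
LT 90: heading 90 -> 180
Final: pos=(-17.737,-5.363), heading=180, 7 segment(s) drawn
Segments drawn: 7

Answer: 7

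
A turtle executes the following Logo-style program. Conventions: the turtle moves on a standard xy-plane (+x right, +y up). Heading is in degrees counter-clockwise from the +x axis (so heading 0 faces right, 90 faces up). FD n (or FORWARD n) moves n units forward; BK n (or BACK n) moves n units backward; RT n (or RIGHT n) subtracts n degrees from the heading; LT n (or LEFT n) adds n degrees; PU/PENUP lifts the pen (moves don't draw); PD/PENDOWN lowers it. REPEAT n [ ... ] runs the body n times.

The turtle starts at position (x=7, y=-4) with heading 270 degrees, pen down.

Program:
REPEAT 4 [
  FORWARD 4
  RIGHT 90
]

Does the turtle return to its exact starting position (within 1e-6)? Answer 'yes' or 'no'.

Executing turtle program step by step:
Start: pos=(7,-4), heading=270, pen down
REPEAT 4 [
  -- iteration 1/4 --
  FD 4: (7,-4) -> (7,-8) [heading=270, draw]
  RT 90: heading 270 -> 180
  -- iteration 2/4 --
  FD 4: (7,-8) -> (3,-8) [heading=180, draw]
  RT 90: heading 180 -> 90
  -- iteration 3/4 --
  FD 4: (3,-8) -> (3,-4) [heading=90, draw]
  RT 90: heading 90 -> 0
  -- iteration 4/4 --
  FD 4: (3,-4) -> (7,-4) [heading=0, draw]
  RT 90: heading 0 -> 270
]
Final: pos=(7,-4), heading=270, 4 segment(s) drawn

Start position: (7, -4)
Final position: (7, -4)
Distance = 0; < 1e-6 -> CLOSED

Answer: yes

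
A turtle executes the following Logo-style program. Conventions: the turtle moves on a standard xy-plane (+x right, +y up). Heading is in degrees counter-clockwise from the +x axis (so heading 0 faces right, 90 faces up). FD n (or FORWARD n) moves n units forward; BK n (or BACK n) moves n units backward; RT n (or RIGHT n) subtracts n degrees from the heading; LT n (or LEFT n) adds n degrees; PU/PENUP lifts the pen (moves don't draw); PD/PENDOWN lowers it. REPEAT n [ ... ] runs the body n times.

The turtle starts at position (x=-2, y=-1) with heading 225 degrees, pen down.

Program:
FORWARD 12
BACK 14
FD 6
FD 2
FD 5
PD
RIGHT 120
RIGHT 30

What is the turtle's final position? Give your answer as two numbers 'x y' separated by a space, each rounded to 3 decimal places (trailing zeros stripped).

Executing turtle program step by step:
Start: pos=(-2,-1), heading=225, pen down
FD 12: (-2,-1) -> (-10.485,-9.485) [heading=225, draw]
BK 14: (-10.485,-9.485) -> (-0.586,0.414) [heading=225, draw]
FD 6: (-0.586,0.414) -> (-4.828,-3.828) [heading=225, draw]
FD 2: (-4.828,-3.828) -> (-6.243,-5.243) [heading=225, draw]
FD 5: (-6.243,-5.243) -> (-9.778,-8.778) [heading=225, draw]
PD: pen down
RT 120: heading 225 -> 105
RT 30: heading 105 -> 75
Final: pos=(-9.778,-8.778), heading=75, 5 segment(s) drawn

Answer: -9.778 -8.778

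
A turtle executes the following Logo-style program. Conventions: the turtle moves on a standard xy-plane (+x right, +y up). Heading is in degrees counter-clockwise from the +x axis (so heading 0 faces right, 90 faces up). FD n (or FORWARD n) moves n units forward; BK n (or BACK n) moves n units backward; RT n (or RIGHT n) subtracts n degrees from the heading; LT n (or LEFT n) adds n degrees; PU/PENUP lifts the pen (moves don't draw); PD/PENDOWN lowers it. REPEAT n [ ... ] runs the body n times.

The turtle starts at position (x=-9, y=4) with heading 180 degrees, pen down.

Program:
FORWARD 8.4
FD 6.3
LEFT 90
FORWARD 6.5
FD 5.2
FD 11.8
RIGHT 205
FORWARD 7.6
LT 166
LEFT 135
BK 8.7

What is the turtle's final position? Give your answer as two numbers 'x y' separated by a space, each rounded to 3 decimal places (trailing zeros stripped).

Executing turtle program step by step:
Start: pos=(-9,4), heading=180, pen down
FD 8.4: (-9,4) -> (-17.4,4) [heading=180, draw]
FD 6.3: (-17.4,4) -> (-23.7,4) [heading=180, draw]
LT 90: heading 180 -> 270
FD 6.5: (-23.7,4) -> (-23.7,-2.5) [heading=270, draw]
FD 5.2: (-23.7,-2.5) -> (-23.7,-7.7) [heading=270, draw]
FD 11.8: (-23.7,-7.7) -> (-23.7,-19.5) [heading=270, draw]
RT 205: heading 270 -> 65
FD 7.6: (-23.7,-19.5) -> (-20.488,-12.612) [heading=65, draw]
LT 166: heading 65 -> 231
LT 135: heading 231 -> 6
BK 8.7: (-20.488,-12.612) -> (-29.14,-13.521) [heading=6, draw]
Final: pos=(-29.14,-13.521), heading=6, 7 segment(s) drawn

Answer: -29.14 -13.521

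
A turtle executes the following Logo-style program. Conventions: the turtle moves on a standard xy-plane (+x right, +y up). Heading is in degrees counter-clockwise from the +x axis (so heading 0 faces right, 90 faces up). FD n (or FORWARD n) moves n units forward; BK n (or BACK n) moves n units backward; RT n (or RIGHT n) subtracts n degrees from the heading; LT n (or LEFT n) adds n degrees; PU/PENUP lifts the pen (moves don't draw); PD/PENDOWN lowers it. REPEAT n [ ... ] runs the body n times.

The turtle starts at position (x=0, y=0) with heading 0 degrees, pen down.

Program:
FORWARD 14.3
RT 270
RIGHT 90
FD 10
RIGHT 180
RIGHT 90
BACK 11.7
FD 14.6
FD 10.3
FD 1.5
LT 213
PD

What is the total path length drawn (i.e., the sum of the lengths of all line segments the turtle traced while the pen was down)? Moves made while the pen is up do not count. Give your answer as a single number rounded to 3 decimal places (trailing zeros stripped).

Answer: 62.4

Derivation:
Executing turtle program step by step:
Start: pos=(0,0), heading=0, pen down
FD 14.3: (0,0) -> (14.3,0) [heading=0, draw]
RT 270: heading 0 -> 90
RT 90: heading 90 -> 0
FD 10: (14.3,0) -> (24.3,0) [heading=0, draw]
RT 180: heading 0 -> 180
RT 90: heading 180 -> 90
BK 11.7: (24.3,0) -> (24.3,-11.7) [heading=90, draw]
FD 14.6: (24.3,-11.7) -> (24.3,2.9) [heading=90, draw]
FD 10.3: (24.3,2.9) -> (24.3,13.2) [heading=90, draw]
FD 1.5: (24.3,13.2) -> (24.3,14.7) [heading=90, draw]
LT 213: heading 90 -> 303
PD: pen down
Final: pos=(24.3,14.7), heading=303, 6 segment(s) drawn

Segment lengths:
  seg 1: (0,0) -> (14.3,0), length = 14.3
  seg 2: (14.3,0) -> (24.3,0), length = 10
  seg 3: (24.3,0) -> (24.3,-11.7), length = 11.7
  seg 4: (24.3,-11.7) -> (24.3,2.9), length = 14.6
  seg 5: (24.3,2.9) -> (24.3,13.2), length = 10.3
  seg 6: (24.3,13.2) -> (24.3,14.7), length = 1.5
Total = 62.4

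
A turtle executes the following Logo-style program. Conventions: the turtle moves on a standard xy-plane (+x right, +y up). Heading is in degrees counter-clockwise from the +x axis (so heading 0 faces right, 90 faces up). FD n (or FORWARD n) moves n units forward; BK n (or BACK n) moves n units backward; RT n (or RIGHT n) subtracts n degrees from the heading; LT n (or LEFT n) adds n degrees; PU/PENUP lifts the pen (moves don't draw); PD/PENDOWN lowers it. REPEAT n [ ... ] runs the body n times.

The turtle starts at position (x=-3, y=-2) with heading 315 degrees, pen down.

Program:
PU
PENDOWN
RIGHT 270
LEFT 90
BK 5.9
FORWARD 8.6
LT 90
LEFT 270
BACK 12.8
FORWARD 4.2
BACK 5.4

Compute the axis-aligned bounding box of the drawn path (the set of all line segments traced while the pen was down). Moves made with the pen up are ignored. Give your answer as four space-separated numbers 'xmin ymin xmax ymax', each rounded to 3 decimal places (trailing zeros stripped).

Answer: -4.909 -9.99 4.99 -0.091

Derivation:
Executing turtle program step by step:
Start: pos=(-3,-2), heading=315, pen down
PU: pen up
PD: pen down
RT 270: heading 315 -> 45
LT 90: heading 45 -> 135
BK 5.9: (-3,-2) -> (1.172,-6.172) [heading=135, draw]
FD 8.6: (1.172,-6.172) -> (-4.909,-0.091) [heading=135, draw]
LT 90: heading 135 -> 225
LT 270: heading 225 -> 135
BK 12.8: (-4.909,-0.091) -> (4.142,-9.142) [heading=135, draw]
FD 4.2: (4.142,-9.142) -> (1.172,-6.172) [heading=135, draw]
BK 5.4: (1.172,-6.172) -> (4.99,-9.99) [heading=135, draw]
Final: pos=(4.99,-9.99), heading=135, 5 segment(s) drawn

Segment endpoints: x in {-4.909, -3, 1.172, 1.172, 4.142, 4.99}, y in {-9.99, -9.142, -6.172, -6.172, -2, -0.091}
xmin=-4.909, ymin=-9.99, xmax=4.99, ymax=-0.091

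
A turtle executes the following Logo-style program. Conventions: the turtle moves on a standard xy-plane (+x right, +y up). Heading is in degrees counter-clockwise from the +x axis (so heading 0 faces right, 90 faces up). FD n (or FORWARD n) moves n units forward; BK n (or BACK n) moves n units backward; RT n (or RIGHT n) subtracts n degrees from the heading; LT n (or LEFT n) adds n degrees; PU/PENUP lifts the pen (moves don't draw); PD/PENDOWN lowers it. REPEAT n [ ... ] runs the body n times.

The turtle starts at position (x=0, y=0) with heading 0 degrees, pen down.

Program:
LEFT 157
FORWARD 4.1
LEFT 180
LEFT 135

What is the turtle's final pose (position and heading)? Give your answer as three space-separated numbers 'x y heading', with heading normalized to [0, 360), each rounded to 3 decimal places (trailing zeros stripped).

Answer: -3.774 1.602 112

Derivation:
Executing turtle program step by step:
Start: pos=(0,0), heading=0, pen down
LT 157: heading 0 -> 157
FD 4.1: (0,0) -> (-3.774,1.602) [heading=157, draw]
LT 180: heading 157 -> 337
LT 135: heading 337 -> 112
Final: pos=(-3.774,1.602), heading=112, 1 segment(s) drawn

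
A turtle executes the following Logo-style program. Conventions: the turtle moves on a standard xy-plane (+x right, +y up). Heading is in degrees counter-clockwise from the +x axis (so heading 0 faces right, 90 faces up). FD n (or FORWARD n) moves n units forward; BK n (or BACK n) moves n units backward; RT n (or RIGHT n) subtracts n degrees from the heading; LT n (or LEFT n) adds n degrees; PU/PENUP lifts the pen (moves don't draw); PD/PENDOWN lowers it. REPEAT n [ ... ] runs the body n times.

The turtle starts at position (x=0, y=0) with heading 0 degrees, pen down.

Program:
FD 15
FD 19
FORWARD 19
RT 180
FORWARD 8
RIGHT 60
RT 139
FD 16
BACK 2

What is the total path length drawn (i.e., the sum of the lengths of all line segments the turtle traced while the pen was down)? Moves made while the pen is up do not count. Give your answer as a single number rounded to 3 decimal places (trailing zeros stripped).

Answer: 79

Derivation:
Executing turtle program step by step:
Start: pos=(0,0), heading=0, pen down
FD 15: (0,0) -> (15,0) [heading=0, draw]
FD 19: (15,0) -> (34,0) [heading=0, draw]
FD 19: (34,0) -> (53,0) [heading=0, draw]
RT 180: heading 0 -> 180
FD 8: (53,0) -> (45,0) [heading=180, draw]
RT 60: heading 180 -> 120
RT 139: heading 120 -> 341
FD 16: (45,0) -> (60.128,-5.209) [heading=341, draw]
BK 2: (60.128,-5.209) -> (58.237,-4.558) [heading=341, draw]
Final: pos=(58.237,-4.558), heading=341, 6 segment(s) drawn

Segment lengths:
  seg 1: (0,0) -> (15,0), length = 15
  seg 2: (15,0) -> (34,0), length = 19
  seg 3: (34,0) -> (53,0), length = 19
  seg 4: (53,0) -> (45,0), length = 8
  seg 5: (45,0) -> (60.128,-5.209), length = 16
  seg 6: (60.128,-5.209) -> (58.237,-4.558), length = 2
Total = 79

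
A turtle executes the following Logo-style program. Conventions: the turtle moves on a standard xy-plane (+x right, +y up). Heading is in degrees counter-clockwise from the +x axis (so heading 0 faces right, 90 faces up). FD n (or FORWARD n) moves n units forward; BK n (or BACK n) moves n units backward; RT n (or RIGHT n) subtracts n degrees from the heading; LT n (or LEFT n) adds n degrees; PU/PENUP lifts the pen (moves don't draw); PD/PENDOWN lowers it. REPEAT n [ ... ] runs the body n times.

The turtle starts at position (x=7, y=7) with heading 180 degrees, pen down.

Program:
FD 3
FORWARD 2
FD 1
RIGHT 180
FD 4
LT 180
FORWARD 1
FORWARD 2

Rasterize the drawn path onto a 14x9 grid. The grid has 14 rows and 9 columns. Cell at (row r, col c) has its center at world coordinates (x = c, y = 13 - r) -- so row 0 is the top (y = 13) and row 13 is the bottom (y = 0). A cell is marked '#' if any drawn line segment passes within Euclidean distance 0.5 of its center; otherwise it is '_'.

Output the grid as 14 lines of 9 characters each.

Answer: _________
_________
_________
_________
_________
_________
_#######_
_________
_________
_________
_________
_________
_________
_________

Derivation:
Segment 0: (7,7) -> (4,7)
Segment 1: (4,7) -> (2,7)
Segment 2: (2,7) -> (1,7)
Segment 3: (1,7) -> (5,7)
Segment 4: (5,7) -> (4,7)
Segment 5: (4,7) -> (2,7)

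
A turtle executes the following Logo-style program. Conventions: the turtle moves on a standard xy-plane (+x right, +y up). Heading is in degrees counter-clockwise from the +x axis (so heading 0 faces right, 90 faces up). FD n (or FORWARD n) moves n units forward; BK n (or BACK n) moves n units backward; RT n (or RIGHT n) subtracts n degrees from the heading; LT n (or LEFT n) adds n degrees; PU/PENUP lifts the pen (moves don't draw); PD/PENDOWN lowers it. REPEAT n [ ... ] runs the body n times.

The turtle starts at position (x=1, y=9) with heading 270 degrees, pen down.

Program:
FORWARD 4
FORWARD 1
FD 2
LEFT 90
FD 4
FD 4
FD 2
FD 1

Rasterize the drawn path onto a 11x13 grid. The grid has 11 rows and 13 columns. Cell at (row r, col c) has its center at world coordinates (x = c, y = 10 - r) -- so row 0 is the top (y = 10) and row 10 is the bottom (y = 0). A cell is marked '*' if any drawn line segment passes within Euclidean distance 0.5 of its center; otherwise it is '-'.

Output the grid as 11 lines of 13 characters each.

Segment 0: (1,9) -> (1,5)
Segment 1: (1,5) -> (1,4)
Segment 2: (1,4) -> (1,2)
Segment 3: (1,2) -> (5,2)
Segment 4: (5,2) -> (9,2)
Segment 5: (9,2) -> (11,2)
Segment 6: (11,2) -> (12,2)

Answer: -------------
-*-----------
-*-----------
-*-----------
-*-----------
-*-----------
-*-----------
-*-----------
-************
-------------
-------------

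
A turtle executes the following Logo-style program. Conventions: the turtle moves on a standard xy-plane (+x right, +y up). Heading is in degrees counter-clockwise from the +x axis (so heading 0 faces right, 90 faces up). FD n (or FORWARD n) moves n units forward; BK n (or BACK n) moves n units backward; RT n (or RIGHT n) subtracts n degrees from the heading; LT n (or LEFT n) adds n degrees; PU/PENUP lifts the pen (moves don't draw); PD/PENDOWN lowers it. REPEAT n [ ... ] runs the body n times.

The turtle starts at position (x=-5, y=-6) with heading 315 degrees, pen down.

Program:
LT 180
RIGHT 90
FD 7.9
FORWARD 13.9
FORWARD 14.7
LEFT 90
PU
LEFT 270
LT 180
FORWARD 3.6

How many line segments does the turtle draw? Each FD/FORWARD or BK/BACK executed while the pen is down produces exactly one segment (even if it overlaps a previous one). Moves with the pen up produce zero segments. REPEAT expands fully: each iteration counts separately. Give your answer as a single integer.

Executing turtle program step by step:
Start: pos=(-5,-6), heading=315, pen down
LT 180: heading 315 -> 135
RT 90: heading 135 -> 45
FD 7.9: (-5,-6) -> (0.586,-0.414) [heading=45, draw]
FD 13.9: (0.586,-0.414) -> (10.415,9.415) [heading=45, draw]
FD 14.7: (10.415,9.415) -> (20.809,19.809) [heading=45, draw]
LT 90: heading 45 -> 135
PU: pen up
LT 270: heading 135 -> 45
LT 180: heading 45 -> 225
FD 3.6: (20.809,19.809) -> (18.264,17.264) [heading=225, move]
Final: pos=(18.264,17.264), heading=225, 3 segment(s) drawn
Segments drawn: 3

Answer: 3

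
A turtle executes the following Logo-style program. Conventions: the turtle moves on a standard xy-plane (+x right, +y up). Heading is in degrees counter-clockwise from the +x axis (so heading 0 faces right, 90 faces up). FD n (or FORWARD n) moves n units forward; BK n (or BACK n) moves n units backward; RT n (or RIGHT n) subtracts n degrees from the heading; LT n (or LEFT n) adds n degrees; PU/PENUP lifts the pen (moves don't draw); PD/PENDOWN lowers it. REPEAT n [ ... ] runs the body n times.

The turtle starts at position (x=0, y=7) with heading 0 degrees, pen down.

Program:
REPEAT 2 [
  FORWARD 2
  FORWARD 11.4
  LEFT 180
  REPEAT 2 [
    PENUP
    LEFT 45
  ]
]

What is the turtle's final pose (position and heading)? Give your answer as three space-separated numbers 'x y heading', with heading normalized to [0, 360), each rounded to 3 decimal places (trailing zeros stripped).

Answer: 13.4 -6.4 180

Derivation:
Executing turtle program step by step:
Start: pos=(0,7), heading=0, pen down
REPEAT 2 [
  -- iteration 1/2 --
  FD 2: (0,7) -> (2,7) [heading=0, draw]
  FD 11.4: (2,7) -> (13.4,7) [heading=0, draw]
  LT 180: heading 0 -> 180
  REPEAT 2 [
    -- iteration 1/2 --
    PU: pen up
    LT 45: heading 180 -> 225
    -- iteration 2/2 --
    PU: pen up
    LT 45: heading 225 -> 270
  ]
  -- iteration 2/2 --
  FD 2: (13.4,7) -> (13.4,5) [heading=270, move]
  FD 11.4: (13.4,5) -> (13.4,-6.4) [heading=270, move]
  LT 180: heading 270 -> 90
  REPEAT 2 [
    -- iteration 1/2 --
    PU: pen up
    LT 45: heading 90 -> 135
    -- iteration 2/2 --
    PU: pen up
    LT 45: heading 135 -> 180
  ]
]
Final: pos=(13.4,-6.4), heading=180, 2 segment(s) drawn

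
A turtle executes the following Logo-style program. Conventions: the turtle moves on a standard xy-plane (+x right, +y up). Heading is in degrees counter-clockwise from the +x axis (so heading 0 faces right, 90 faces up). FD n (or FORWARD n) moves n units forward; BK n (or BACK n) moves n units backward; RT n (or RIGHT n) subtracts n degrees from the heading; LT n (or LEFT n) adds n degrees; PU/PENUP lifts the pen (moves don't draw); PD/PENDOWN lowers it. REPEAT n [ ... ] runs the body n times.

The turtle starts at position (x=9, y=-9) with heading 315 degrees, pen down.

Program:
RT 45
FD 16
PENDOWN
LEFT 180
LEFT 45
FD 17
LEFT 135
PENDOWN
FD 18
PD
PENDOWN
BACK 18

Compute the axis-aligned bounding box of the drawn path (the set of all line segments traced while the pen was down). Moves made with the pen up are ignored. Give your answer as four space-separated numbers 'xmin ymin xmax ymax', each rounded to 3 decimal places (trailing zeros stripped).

Executing turtle program step by step:
Start: pos=(9,-9), heading=315, pen down
RT 45: heading 315 -> 270
FD 16: (9,-9) -> (9,-25) [heading=270, draw]
PD: pen down
LT 180: heading 270 -> 90
LT 45: heading 90 -> 135
FD 17: (9,-25) -> (-3.021,-12.979) [heading=135, draw]
LT 135: heading 135 -> 270
PD: pen down
FD 18: (-3.021,-12.979) -> (-3.021,-30.979) [heading=270, draw]
PD: pen down
PD: pen down
BK 18: (-3.021,-30.979) -> (-3.021,-12.979) [heading=270, draw]
Final: pos=(-3.021,-12.979), heading=270, 4 segment(s) drawn

Segment endpoints: x in {-3.021, -3.021, 9, 9}, y in {-30.979, -25, -12.979, -9}
xmin=-3.021, ymin=-30.979, xmax=9, ymax=-9

Answer: -3.021 -30.979 9 -9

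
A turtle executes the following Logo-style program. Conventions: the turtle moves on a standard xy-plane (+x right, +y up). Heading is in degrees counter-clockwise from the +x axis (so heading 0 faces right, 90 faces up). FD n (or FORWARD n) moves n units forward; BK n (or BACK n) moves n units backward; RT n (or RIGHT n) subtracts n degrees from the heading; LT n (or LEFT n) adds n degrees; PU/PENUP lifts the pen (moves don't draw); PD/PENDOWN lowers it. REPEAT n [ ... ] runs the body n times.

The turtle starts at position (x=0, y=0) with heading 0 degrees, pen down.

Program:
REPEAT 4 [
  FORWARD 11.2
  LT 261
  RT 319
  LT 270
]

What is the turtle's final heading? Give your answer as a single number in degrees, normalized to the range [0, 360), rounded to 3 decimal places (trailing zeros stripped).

Answer: 128

Derivation:
Executing turtle program step by step:
Start: pos=(0,0), heading=0, pen down
REPEAT 4 [
  -- iteration 1/4 --
  FD 11.2: (0,0) -> (11.2,0) [heading=0, draw]
  LT 261: heading 0 -> 261
  RT 319: heading 261 -> 302
  LT 270: heading 302 -> 212
  -- iteration 2/4 --
  FD 11.2: (11.2,0) -> (1.702,-5.935) [heading=212, draw]
  LT 261: heading 212 -> 113
  RT 319: heading 113 -> 154
  LT 270: heading 154 -> 64
  -- iteration 3/4 --
  FD 11.2: (1.702,-5.935) -> (6.612,4.131) [heading=64, draw]
  LT 261: heading 64 -> 325
  RT 319: heading 325 -> 6
  LT 270: heading 6 -> 276
  -- iteration 4/4 --
  FD 11.2: (6.612,4.131) -> (7.782,-7.007) [heading=276, draw]
  LT 261: heading 276 -> 177
  RT 319: heading 177 -> 218
  LT 270: heading 218 -> 128
]
Final: pos=(7.782,-7.007), heading=128, 4 segment(s) drawn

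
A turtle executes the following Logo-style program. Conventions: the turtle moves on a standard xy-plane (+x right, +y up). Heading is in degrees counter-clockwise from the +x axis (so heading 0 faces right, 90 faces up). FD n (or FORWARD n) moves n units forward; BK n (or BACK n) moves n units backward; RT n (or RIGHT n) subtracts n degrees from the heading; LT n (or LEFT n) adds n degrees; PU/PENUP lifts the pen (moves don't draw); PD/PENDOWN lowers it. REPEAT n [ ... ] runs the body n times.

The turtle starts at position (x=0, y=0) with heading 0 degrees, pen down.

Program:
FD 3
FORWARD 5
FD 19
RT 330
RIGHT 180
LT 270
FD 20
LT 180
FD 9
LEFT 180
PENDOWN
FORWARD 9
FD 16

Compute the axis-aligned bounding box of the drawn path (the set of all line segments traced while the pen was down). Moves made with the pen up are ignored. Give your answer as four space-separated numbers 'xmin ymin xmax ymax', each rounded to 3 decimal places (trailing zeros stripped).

Answer: 0 0 27 31.177

Derivation:
Executing turtle program step by step:
Start: pos=(0,0), heading=0, pen down
FD 3: (0,0) -> (3,0) [heading=0, draw]
FD 5: (3,0) -> (8,0) [heading=0, draw]
FD 19: (8,0) -> (27,0) [heading=0, draw]
RT 330: heading 0 -> 30
RT 180: heading 30 -> 210
LT 270: heading 210 -> 120
FD 20: (27,0) -> (17,17.321) [heading=120, draw]
LT 180: heading 120 -> 300
FD 9: (17,17.321) -> (21.5,9.526) [heading=300, draw]
LT 180: heading 300 -> 120
PD: pen down
FD 9: (21.5,9.526) -> (17,17.321) [heading=120, draw]
FD 16: (17,17.321) -> (9,31.177) [heading=120, draw]
Final: pos=(9,31.177), heading=120, 7 segment(s) drawn

Segment endpoints: x in {0, 3, 8, 9, 17, 21.5, 27}, y in {0, 9.526, 17.321, 31.177}
xmin=0, ymin=0, xmax=27, ymax=31.177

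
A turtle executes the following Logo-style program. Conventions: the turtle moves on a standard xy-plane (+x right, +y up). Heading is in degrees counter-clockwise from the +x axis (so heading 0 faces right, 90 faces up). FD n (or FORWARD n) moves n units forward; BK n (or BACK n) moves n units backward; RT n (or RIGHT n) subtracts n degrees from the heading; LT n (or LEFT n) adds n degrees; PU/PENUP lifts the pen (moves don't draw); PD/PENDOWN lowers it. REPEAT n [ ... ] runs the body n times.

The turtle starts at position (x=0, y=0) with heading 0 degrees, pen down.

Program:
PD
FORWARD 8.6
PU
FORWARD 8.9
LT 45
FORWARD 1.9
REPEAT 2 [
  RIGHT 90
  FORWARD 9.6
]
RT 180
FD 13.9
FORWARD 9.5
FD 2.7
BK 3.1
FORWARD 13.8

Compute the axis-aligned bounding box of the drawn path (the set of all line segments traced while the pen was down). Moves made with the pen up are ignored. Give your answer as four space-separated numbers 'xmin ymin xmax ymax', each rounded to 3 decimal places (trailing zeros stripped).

Executing turtle program step by step:
Start: pos=(0,0), heading=0, pen down
PD: pen down
FD 8.6: (0,0) -> (8.6,0) [heading=0, draw]
PU: pen up
FD 8.9: (8.6,0) -> (17.5,0) [heading=0, move]
LT 45: heading 0 -> 45
FD 1.9: (17.5,0) -> (18.844,1.344) [heading=45, move]
REPEAT 2 [
  -- iteration 1/2 --
  RT 90: heading 45 -> 315
  FD 9.6: (18.844,1.344) -> (25.632,-5.445) [heading=315, move]
  -- iteration 2/2 --
  RT 90: heading 315 -> 225
  FD 9.6: (25.632,-5.445) -> (18.844,-12.233) [heading=225, move]
]
RT 180: heading 225 -> 45
FD 13.9: (18.844,-12.233) -> (28.672,-2.404) [heading=45, move]
FD 9.5: (28.672,-2.404) -> (35.39,4.313) [heading=45, move]
FD 2.7: (35.39,4.313) -> (37.299,6.223) [heading=45, move]
BK 3.1: (37.299,6.223) -> (35.107,4.031) [heading=45, move]
FD 13.8: (35.107,4.031) -> (44.865,13.789) [heading=45, move]
Final: pos=(44.865,13.789), heading=45, 1 segment(s) drawn

Segment endpoints: x in {0, 8.6}, y in {0}
xmin=0, ymin=0, xmax=8.6, ymax=0

Answer: 0 0 8.6 0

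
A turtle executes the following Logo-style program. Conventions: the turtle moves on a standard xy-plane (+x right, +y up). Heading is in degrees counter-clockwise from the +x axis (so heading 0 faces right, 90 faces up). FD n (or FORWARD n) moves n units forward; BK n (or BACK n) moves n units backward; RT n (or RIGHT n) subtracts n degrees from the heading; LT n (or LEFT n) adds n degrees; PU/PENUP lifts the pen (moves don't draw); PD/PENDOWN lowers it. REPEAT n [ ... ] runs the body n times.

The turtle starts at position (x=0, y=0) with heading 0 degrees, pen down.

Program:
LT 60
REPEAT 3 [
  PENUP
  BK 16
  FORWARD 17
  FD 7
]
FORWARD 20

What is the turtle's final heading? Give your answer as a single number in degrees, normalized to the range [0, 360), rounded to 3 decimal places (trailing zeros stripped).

Answer: 60

Derivation:
Executing turtle program step by step:
Start: pos=(0,0), heading=0, pen down
LT 60: heading 0 -> 60
REPEAT 3 [
  -- iteration 1/3 --
  PU: pen up
  BK 16: (0,0) -> (-8,-13.856) [heading=60, move]
  FD 17: (-8,-13.856) -> (0.5,0.866) [heading=60, move]
  FD 7: (0.5,0.866) -> (4,6.928) [heading=60, move]
  -- iteration 2/3 --
  PU: pen up
  BK 16: (4,6.928) -> (-4,-6.928) [heading=60, move]
  FD 17: (-4,-6.928) -> (4.5,7.794) [heading=60, move]
  FD 7: (4.5,7.794) -> (8,13.856) [heading=60, move]
  -- iteration 3/3 --
  PU: pen up
  BK 16: (8,13.856) -> (0,0) [heading=60, move]
  FD 17: (0,0) -> (8.5,14.722) [heading=60, move]
  FD 7: (8.5,14.722) -> (12,20.785) [heading=60, move]
]
FD 20: (12,20.785) -> (22,38.105) [heading=60, move]
Final: pos=(22,38.105), heading=60, 0 segment(s) drawn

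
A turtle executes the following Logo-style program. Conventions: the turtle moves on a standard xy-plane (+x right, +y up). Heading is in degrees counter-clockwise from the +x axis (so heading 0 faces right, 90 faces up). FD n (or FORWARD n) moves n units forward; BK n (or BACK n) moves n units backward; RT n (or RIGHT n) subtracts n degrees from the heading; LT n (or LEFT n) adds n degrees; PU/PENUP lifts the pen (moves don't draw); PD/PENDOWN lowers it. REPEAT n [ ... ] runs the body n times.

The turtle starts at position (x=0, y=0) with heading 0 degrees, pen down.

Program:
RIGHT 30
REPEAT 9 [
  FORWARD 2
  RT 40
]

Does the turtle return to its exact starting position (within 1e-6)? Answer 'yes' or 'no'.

Executing turtle program step by step:
Start: pos=(0,0), heading=0, pen down
RT 30: heading 0 -> 330
REPEAT 9 [
  -- iteration 1/9 --
  FD 2: (0,0) -> (1.732,-1) [heading=330, draw]
  RT 40: heading 330 -> 290
  -- iteration 2/9 --
  FD 2: (1.732,-1) -> (2.416,-2.879) [heading=290, draw]
  RT 40: heading 290 -> 250
  -- iteration 3/9 --
  FD 2: (2.416,-2.879) -> (1.732,-4.759) [heading=250, draw]
  RT 40: heading 250 -> 210
  -- iteration 4/9 --
  FD 2: (1.732,-4.759) -> (0,-5.759) [heading=210, draw]
  RT 40: heading 210 -> 170
  -- iteration 5/9 --
  FD 2: (0,-5.759) -> (-1.97,-5.411) [heading=170, draw]
  RT 40: heading 170 -> 130
  -- iteration 6/9 --
  FD 2: (-1.97,-5.411) -> (-3.255,-3.879) [heading=130, draw]
  RT 40: heading 130 -> 90
  -- iteration 7/9 --
  FD 2: (-3.255,-3.879) -> (-3.255,-1.879) [heading=90, draw]
  RT 40: heading 90 -> 50
  -- iteration 8/9 --
  FD 2: (-3.255,-1.879) -> (-1.97,-0.347) [heading=50, draw]
  RT 40: heading 50 -> 10
  -- iteration 9/9 --
  FD 2: (-1.97,-0.347) -> (0,0) [heading=10, draw]
  RT 40: heading 10 -> 330
]
Final: pos=(0,0), heading=330, 9 segment(s) drawn

Start position: (0, 0)
Final position: (0, 0)
Distance = 0; < 1e-6 -> CLOSED

Answer: yes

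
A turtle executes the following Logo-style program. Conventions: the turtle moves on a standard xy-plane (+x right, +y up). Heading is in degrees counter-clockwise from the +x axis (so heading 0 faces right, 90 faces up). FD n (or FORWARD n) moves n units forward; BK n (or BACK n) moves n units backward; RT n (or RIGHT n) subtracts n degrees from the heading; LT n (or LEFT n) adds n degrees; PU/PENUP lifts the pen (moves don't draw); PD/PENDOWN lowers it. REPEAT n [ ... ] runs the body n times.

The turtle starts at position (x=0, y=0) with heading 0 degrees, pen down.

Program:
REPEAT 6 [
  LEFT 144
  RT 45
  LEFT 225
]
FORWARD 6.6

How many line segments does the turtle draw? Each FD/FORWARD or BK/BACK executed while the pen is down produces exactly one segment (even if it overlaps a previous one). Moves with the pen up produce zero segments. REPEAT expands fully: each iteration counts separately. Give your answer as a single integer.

Executing turtle program step by step:
Start: pos=(0,0), heading=0, pen down
REPEAT 6 [
  -- iteration 1/6 --
  LT 144: heading 0 -> 144
  RT 45: heading 144 -> 99
  LT 225: heading 99 -> 324
  -- iteration 2/6 --
  LT 144: heading 324 -> 108
  RT 45: heading 108 -> 63
  LT 225: heading 63 -> 288
  -- iteration 3/6 --
  LT 144: heading 288 -> 72
  RT 45: heading 72 -> 27
  LT 225: heading 27 -> 252
  -- iteration 4/6 --
  LT 144: heading 252 -> 36
  RT 45: heading 36 -> 351
  LT 225: heading 351 -> 216
  -- iteration 5/6 --
  LT 144: heading 216 -> 0
  RT 45: heading 0 -> 315
  LT 225: heading 315 -> 180
  -- iteration 6/6 --
  LT 144: heading 180 -> 324
  RT 45: heading 324 -> 279
  LT 225: heading 279 -> 144
]
FD 6.6: (0,0) -> (-5.34,3.879) [heading=144, draw]
Final: pos=(-5.34,3.879), heading=144, 1 segment(s) drawn
Segments drawn: 1

Answer: 1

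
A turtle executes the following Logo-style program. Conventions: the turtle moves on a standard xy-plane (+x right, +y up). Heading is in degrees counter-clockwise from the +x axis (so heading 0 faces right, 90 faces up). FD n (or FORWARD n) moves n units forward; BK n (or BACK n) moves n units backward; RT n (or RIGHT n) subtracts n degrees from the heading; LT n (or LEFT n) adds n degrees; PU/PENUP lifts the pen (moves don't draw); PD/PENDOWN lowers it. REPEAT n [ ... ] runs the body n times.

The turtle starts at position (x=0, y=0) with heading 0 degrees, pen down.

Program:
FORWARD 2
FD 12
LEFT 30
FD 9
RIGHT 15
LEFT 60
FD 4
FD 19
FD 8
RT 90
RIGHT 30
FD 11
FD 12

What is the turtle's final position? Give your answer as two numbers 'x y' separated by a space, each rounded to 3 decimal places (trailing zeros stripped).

Answer: 46.081 18.18

Derivation:
Executing turtle program step by step:
Start: pos=(0,0), heading=0, pen down
FD 2: (0,0) -> (2,0) [heading=0, draw]
FD 12: (2,0) -> (14,0) [heading=0, draw]
LT 30: heading 0 -> 30
FD 9: (14,0) -> (21.794,4.5) [heading=30, draw]
RT 15: heading 30 -> 15
LT 60: heading 15 -> 75
FD 4: (21.794,4.5) -> (22.83,8.364) [heading=75, draw]
FD 19: (22.83,8.364) -> (27.747,26.716) [heading=75, draw]
FD 8: (27.747,26.716) -> (29.818,34.444) [heading=75, draw]
RT 90: heading 75 -> 345
RT 30: heading 345 -> 315
FD 11: (29.818,34.444) -> (37.596,26.666) [heading=315, draw]
FD 12: (37.596,26.666) -> (46.081,18.18) [heading=315, draw]
Final: pos=(46.081,18.18), heading=315, 8 segment(s) drawn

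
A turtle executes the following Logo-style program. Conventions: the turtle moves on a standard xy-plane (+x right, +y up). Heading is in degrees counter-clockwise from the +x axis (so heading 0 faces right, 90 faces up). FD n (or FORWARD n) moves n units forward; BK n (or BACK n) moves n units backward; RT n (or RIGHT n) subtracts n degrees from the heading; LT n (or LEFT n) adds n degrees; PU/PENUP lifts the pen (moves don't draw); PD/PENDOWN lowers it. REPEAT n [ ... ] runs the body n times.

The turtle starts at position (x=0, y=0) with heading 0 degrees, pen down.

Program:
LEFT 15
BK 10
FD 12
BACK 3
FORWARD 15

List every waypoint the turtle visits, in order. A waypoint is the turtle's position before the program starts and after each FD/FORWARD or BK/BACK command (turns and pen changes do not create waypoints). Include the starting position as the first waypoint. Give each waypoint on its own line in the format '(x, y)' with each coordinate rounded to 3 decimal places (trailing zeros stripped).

Answer: (0, 0)
(-9.659, -2.588)
(1.932, 0.518)
(-0.966, -0.259)
(13.523, 3.623)

Derivation:
Executing turtle program step by step:
Start: pos=(0,0), heading=0, pen down
LT 15: heading 0 -> 15
BK 10: (0,0) -> (-9.659,-2.588) [heading=15, draw]
FD 12: (-9.659,-2.588) -> (1.932,0.518) [heading=15, draw]
BK 3: (1.932,0.518) -> (-0.966,-0.259) [heading=15, draw]
FD 15: (-0.966,-0.259) -> (13.523,3.623) [heading=15, draw]
Final: pos=(13.523,3.623), heading=15, 4 segment(s) drawn
Waypoints (5 total):
(0, 0)
(-9.659, -2.588)
(1.932, 0.518)
(-0.966, -0.259)
(13.523, 3.623)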